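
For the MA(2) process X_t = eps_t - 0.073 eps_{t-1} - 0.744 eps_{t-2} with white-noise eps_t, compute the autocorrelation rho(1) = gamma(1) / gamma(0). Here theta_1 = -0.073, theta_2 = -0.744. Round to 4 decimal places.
\rho(1) = -0.0120

For an MA(q) process with theta_0 = 1, the autocovariance is
  gamma(k) = sigma^2 * sum_{i=0..q-k} theta_i * theta_{i+k},
and rho(k) = gamma(k) / gamma(0). Sigma^2 cancels.
  numerator   = (1)*(-0.073) + (-0.073)*(-0.744) = -0.018688.
  denominator = (1)^2 + (-0.073)^2 + (-0.744)^2 = 1.558865.
  rho(1) = -0.018688 / 1.558865 = -0.0120.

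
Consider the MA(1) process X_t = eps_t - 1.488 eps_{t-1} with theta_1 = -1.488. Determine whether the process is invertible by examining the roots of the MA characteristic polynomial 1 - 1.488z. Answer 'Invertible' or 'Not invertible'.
\text{Not invertible}

The MA(q) characteristic polynomial is P(z) = 1 - 1.488z.
Invertibility requires all roots to lie outside the unit circle, i.e. |z| > 1 for every root.
This is linear in z: 1 + (-1.488) z = 0  =>  z = -1/(-1.488) = 0.672043,  |z| = 0.672043.
Moduli of all roots: 0.6720.
All moduli strictly greater than 1? No.
Verdict: Not invertible.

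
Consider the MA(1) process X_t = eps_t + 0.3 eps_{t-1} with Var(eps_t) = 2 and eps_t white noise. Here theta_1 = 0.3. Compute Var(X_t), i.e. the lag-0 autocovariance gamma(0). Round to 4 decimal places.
\gamma(0) = 2.1800

For an MA(q) process X_t = eps_t + sum_i theta_i eps_{t-i} with
Var(eps_t) = sigma^2, the variance is
  gamma(0) = sigma^2 * (1 + sum_i theta_i^2).
  sum_i theta_i^2 = (0.3)^2 = 0.09.
  gamma(0) = 2 * (1 + 0.09) = 2 * 1.09 = 2.18, which rounds to 2.1800.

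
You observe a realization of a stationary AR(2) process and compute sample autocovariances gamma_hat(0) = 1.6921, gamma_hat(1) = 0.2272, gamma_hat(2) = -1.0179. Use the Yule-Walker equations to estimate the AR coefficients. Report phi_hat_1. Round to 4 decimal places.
\hat\phi_{1} = 0.2190

The Yule-Walker equations for an AR(p) process read, in matrix form,
  Gamma_p phi = r_p,   with   (Gamma_p)_{ij} = gamma(|i - j|),
                       (r_p)_i = gamma(i),   i,j = 1..p.
Substitute the sample gammas (Toeplitz matrix and right-hand side of size 2):
  Gamma_p = [[1.6921, 0.2272], [0.2272, 1.6921]]
  r_p     = [0.2272, -1.0179]
Written out:
  1.6921 phi_1 + 0.2272 phi_2 = 0.2272
  0.2272 phi_1 + 1.6921 phi_2 = -1.0179
Solve by Cramer's rule:
  det = gamma(0)^2 - gamma(1)^2 = (1.6921)^2 - (0.2272)^2 = 2.86320241 - 0.05161984 = 2.81158257
  phi_hat_1 = [gamma(1) gamma(0) - gamma(1) gamma(2)] / det = [(0.2272)(1.6921) - (0.2272)(-1.0179)] / 2.81158257 = 0.615712 / 2.81158257 = 0.219
  phi_hat_2 = [gamma(0) gamma(2) - gamma(1)^2] / det = [(1.6921)(-1.0179) - (0.2272)^2] / 2.81158257 = -1.77400843 / 2.81158257 = -0.631
So phi_hat = [0.2190, -0.6310].
Therefore phi_hat_1 = 0.2190.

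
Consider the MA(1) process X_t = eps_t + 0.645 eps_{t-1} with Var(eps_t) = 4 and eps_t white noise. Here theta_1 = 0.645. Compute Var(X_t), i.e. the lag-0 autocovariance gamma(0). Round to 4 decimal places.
\gamma(0) = 5.6641

For an MA(q) process X_t = eps_t + sum_i theta_i eps_{t-i} with
Var(eps_t) = sigma^2, the variance is
  gamma(0) = sigma^2 * (1 + sum_i theta_i^2).
  sum_i theta_i^2 = (0.645)^2 = 0.416025.
  gamma(0) = 4 * (1 + 0.416025) = 4 * 1.416025 = 5.6641.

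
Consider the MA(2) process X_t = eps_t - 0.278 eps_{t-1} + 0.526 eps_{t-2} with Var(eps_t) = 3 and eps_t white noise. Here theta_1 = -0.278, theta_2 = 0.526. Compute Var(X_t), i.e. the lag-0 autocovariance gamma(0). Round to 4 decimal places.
\gamma(0) = 4.0619

For an MA(q) process X_t = eps_t + sum_i theta_i eps_{t-i} with
Var(eps_t) = sigma^2, the variance is
  gamma(0) = sigma^2 * (1 + sum_i theta_i^2).
  sum_i theta_i^2 = (-0.278)^2 + (0.526)^2 = 0.077284 + 0.276676 = 0.35396.
  gamma(0) = 3 * (1 + 0.35396) = 3 * 1.35396 = 4.06188, which rounds to 4.0619.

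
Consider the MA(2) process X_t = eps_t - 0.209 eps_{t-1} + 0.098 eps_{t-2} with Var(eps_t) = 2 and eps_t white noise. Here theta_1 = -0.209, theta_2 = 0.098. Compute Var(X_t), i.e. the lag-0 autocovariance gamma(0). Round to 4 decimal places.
\gamma(0) = 2.1066

For an MA(q) process X_t = eps_t + sum_i theta_i eps_{t-i} with
Var(eps_t) = sigma^2, the variance is
  gamma(0) = sigma^2 * (1 + sum_i theta_i^2).
  sum_i theta_i^2 = (-0.209)^2 + (0.098)^2 = 0.043681 + 0.009604 = 0.053285.
  gamma(0) = 2 * (1 + 0.053285) = 2 * 1.053285 = 2.10657, which rounds to 2.1066.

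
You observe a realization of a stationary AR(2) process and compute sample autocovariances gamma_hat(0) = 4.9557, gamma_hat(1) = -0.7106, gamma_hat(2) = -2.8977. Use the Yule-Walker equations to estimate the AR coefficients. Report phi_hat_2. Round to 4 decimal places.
\hat\phi_{2} = -0.6180

The Yule-Walker equations for an AR(p) process read, in matrix form,
  Gamma_p phi = r_p,   with   (Gamma_p)_{ij} = gamma(|i - j|),
                       (r_p)_i = gamma(i),   i,j = 1..p.
Substitute the sample gammas (Toeplitz matrix and right-hand side of size 2):
  Gamma_p = [[4.9557, -0.7106], [-0.7106, 4.9557]]
  r_p     = [-0.7106, -2.8977]
Written out:
  4.9557 phi_1 - 0.7106 phi_2 = -0.7106
  -0.7106 phi_1 + 4.9557 phi_2 = -2.8977
Solve by Cramer's rule:
  det = gamma(0)^2 - gamma(1)^2 = (4.9557)^2 - (-0.7106)^2 = 24.55896249 - 0.50495236 = 24.05401013
  phi_hat_1 = [gamma(1) gamma(0) - gamma(1) gamma(2)] / det = [(-0.7106)(4.9557) - (-0.7106)(-2.8977)] / 24.05401013 = -5.58062604 / 24.05401013 = -0.232
  phi_hat_2 = [gamma(0) gamma(2) - gamma(1)^2] / det = [(4.9557)(-2.8977) - (-0.7106)^2] / 24.05401013 = -14.86508425 / 24.05401013 = -0.618
So phi_hat = [-0.2320, -0.6180].
Therefore phi_hat_2 = -0.6180.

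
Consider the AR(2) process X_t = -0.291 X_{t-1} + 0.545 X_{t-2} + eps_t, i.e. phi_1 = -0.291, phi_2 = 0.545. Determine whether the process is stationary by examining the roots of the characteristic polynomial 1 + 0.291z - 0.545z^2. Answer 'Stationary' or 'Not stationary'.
\text{Stationary}

The AR(p) characteristic polynomial is P(z) = 1 + 0.291z - 0.545z^2.
Stationarity requires all roots to lie outside the unit circle, i.e. |z| > 1 for every root.
Set 1 + (0.291) z + (-0.545) z^2 = 0, i.e. a z^2 + b z + c = 0 with a = -0.545, b = 0.291, c = 1.
Discriminant D = b^2 - 4ac = (0.291)^2 - 4*(-0.545)*1 = 0.084681 - (-2.18) = 2.264681.
D >= 0, so the roots are real: z = (-b +/- sqrt(D)) / (2a) = (-0.291 +/- 1.504886) / (-1.09).
  z_1 = (-0.291 + 1.504886) / (-1.09) = -1.1137,   |z_1| = 1.1137.
  z_2 = (-0.291 - 1.504886) / (-1.09) = 1.6476,   |z_2| = 1.6476.
Moduli of all roots: 1.1137, 1.6476.
All moduli strictly greater than 1? Yes.
Verdict: Stationary.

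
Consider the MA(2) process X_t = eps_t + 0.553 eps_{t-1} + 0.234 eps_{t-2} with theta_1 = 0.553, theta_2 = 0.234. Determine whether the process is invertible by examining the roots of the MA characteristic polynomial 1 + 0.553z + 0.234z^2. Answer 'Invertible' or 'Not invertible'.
\text{Invertible}

The MA(q) characteristic polynomial is P(z) = 1 + 0.553z + 0.234z^2.
Invertibility requires all roots to lie outside the unit circle, i.e. |z| > 1 for every root.
Set 1 + (0.553) z + (0.234) z^2 = 0, i.e. a z^2 + b z + c = 0 with a = 0.234, b = 0.553, c = 1.
Discriminant D = b^2 - 4ac = (0.553)^2 - 4*(0.234)*1 = 0.305809 - (0.936) = -0.630191.
D < 0, so the roots are the complex-conjugate pair z = (-b +/- i sqrt(-D)) / (2a) = -1.1816 +/- 1.6963i.
For a conjugate pair |z|^2 = z * conj(z) = (product of roots) = c/a = 1/(0.234) = 4.273504, so |z| = sqrt(4.273504) = 2.0672 for both roots.
Moduli of all roots: 2.0672, 2.0672.
All moduli strictly greater than 1? Yes.
Verdict: Invertible.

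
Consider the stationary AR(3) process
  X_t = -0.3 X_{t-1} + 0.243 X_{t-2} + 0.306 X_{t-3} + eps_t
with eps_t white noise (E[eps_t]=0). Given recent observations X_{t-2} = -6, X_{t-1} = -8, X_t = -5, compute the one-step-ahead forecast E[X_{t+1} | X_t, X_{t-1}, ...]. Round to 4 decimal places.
E[X_{t+1} \mid \mathcal F_t] = -2.2800

For an AR(p) model X_t = c + sum_i phi_i X_{t-i} + eps_t, the
one-step-ahead conditional mean is
  E[X_{t+1} | X_t, ...] = c + sum_i phi_i X_{t+1-i}.
Substitute known values:
  E[X_{t+1} | ...] = (-0.3) * (-5) + (0.243) * (-8) + (0.306) * (-6)
                   = -2.2800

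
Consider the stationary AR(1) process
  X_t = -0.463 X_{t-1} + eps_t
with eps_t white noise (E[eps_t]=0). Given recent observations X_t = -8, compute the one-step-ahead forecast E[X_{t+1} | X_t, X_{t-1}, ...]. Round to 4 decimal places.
E[X_{t+1} \mid \mathcal F_t] = 3.7040

For an AR(p) model X_t = c + sum_i phi_i X_{t-i} + eps_t, the
one-step-ahead conditional mean is
  E[X_{t+1} | X_t, ...] = c + sum_i phi_i X_{t+1-i}.
Substitute known values:
  E[X_{t+1} | ...] = (-0.463) * (-8)
                   = 3.7040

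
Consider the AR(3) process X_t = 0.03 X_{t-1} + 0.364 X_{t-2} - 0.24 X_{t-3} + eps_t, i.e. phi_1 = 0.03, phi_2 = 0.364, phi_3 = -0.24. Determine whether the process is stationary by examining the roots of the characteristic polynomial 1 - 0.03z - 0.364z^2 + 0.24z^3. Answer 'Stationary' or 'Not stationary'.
\text{Stationary}

The AR(p) characteristic polynomial is P(z) = 1 - 0.03z - 0.364z^2 + 0.24z^3.
Stationarity requires all roots to lie outside the unit circle, i.e. |z| > 1 for every root.
Degree 3: look for a simple real root z0 first, then factor out (1 - z/z0) and solve the remaining quadratic.
Testing z0 = -1.25: P(-1.25) = 1 + (-0.03)(-1.25) + (-0.364)(-1.25)^2 + (0.24)(-1.25)^3
  = 1 + (0.0375) + (-0.56875) + (-0.46875) = 0.  So z_0 = -1.25 is a root, |z_0| = 1.25.
Divide out the factor (1 + 0.8 z) = (1 - z/z0) (since 1/z0 = -0.8):
  P(z) = (1 + 0.8 z)(1 + (-0.83) z + (0.3) z^2)
  [check: z-coef -0.83 - (-0.8) = -0.03; z^2-coef 0.3 - (-0.8)(-0.83) = -0.364; z^3-coef -(-0.8)(0.3) = 0.24.]
Remaining roots from the quadratic factor 1 + (-0.83) z + (0.3) z^2:
  Set 1 + (-0.83) z + (0.3) z^2 = 0, i.e. a z^2 + b z + c = 0 with a = 0.3, b = -0.83, c = 1.
  Discriminant D = b^2 - 4ac = (-0.83)^2 - 4*(0.3)*1 = 0.6889 - (1.2) = -0.5111.
  D < 0, so the roots are the complex-conjugate pair z = (-b +/- i sqrt(-D)) / (2a) = 1.3833 +/- 1.1915i.
  For a conjugate pair |z|^2 = z * conj(z) = (product of roots) = c/a = 1/(0.3) = 3.333333, so |z| = sqrt(3.333333) = 1.8257 for both roots.
Moduli of all roots: 1.2500, 1.8257, 1.8257.
All moduli strictly greater than 1? Yes.
Verdict: Stationary.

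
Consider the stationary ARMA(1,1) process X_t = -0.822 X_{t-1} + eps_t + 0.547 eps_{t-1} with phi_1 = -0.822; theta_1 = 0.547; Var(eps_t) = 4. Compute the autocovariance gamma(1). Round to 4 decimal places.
\gamma(1) = -1.8667

Multiply the model equation by X_{t-k} and take expectations. With theta_0 = psi_0 = 1 and psi_j the MA(infinity) weights, this gives
  gamma(k) - sum_i phi_i gamma(k-i) = c_k,
  c_k = sigma^2 * sum_{j=k..q} theta_j psi_{j-k}   (c_k = 0 for k > q),
using gamma(-m) = gamma(m).
psi-weights needed (psi_j = theta_j + sum_i phi_i psi_{j-i}):
  psi_1 = theta_1 + phi_1 = 0.547 + (-0.822) = -0.275
Right-hand sides:
  c_0 = sigma^2 (1 + theta_1 psi_1) = 4 * (1 + (0.547)(-0.275)) = 4 * 0.849575 = 3.3983
  c_1 = sigma^2 theta_1 = 4 * (0.547) = 2.188
  c_2 = 0
Equations for k = 0 and k = 1 (AR order 1):
  gamma(0) = phi_1 gamma(1) + c_0
  gamma(1) = phi_1 gamma(0) + c_1
Substituting the second into the first: gamma(0) (1 - phi_1^2) = c_0 + phi_1 c_1, so
  gamma(0) = (c_0 + phi_1 c_1) / (1 - phi_1^2) = (3.3983 + (-0.822)(2.188)) / (1 - (-0.822)^2) = 1.599764 / 0.324316 = 4.932732.
  gamma(1) = phi_1 gamma(0) + c_1 = (-0.822)(4.932732) + (2.188) = -1.866706.
Therefore gamma(1) = -1.8667 (to 4 decimal places).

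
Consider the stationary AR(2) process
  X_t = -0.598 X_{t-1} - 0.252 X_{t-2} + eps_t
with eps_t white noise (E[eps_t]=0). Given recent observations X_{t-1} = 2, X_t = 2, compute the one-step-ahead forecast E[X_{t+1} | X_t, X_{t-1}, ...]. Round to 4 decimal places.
E[X_{t+1} \mid \mathcal F_t] = -1.7000

For an AR(p) model X_t = c + sum_i phi_i X_{t-i} + eps_t, the
one-step-ahead conditional mean is
  E[X_{t+1} | X_t, ...] = c + sum_i phi_i X_{t+1-i}.
Substitute known values:
  E[X_{t+1} | ...] = (-0.598) * (2) + (-0.252) * (2)
                   = -1.7000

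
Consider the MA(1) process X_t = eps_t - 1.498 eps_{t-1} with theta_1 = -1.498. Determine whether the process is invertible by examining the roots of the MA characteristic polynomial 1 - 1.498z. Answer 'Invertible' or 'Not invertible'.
\text{Not invertible}

The MA(q) characteristic polynomial is P(z) = 1 - 1.498z.
Invertibility requires all roots to lie outside the unit circle, i.e. |z| > 1 for every root.
This is linear in z: 1 + (-1.498) z = 0  =>  z = -1/(-1.498) = 0.667557,  |z| = 0.667557.
Moduli of all roots: 0.6676.
All moduli strictly greater than 1? No.
Verdict: Not invertible.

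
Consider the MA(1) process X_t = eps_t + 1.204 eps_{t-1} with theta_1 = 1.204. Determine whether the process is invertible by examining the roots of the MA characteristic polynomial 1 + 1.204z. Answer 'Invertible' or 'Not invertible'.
\text{Not invertible}

The MA(q) characteristic polynomial is P(z) = 1 + 1.204z.
Invertibility requires all roots to lie outside the unit circle, i.e. |z| > 1 for every root.
This is linear in z: 1 + (1.204) z = 0  =>  z = -1/(1.204) = -0.830565,  |z| = 0.830565.
Moduli of all roots: 0.8306.
All moduli strictly greater than 1? No.
Verdict: Not invertible.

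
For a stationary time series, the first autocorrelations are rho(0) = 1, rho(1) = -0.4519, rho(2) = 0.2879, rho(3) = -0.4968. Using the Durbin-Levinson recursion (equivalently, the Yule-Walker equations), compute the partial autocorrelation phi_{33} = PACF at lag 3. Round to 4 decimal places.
\phi_{33} = -0.4230

The PACF at lag k is phi_{kk}, the last component of the solution
to the Yule-Walker system G_k phi = r_k where
  (G_k)_{ij} = rho(|i - j|), (r_k)_i = rho(i), i,j = 1..k.
Equivalently, Durbin-Levinson gives phi_{kk} iteratively:
  phi_{11} = rho(1)
  phi_{kk} = [rho(k) - sum_{j=1..k-1} phi_{k-1,j} rho(k-j)]
            / [1 - sum_{j=1..k-1} phi_{k-1,j} rho(j)],
  phi_{k,j} = phi_{k-1,j} - phi_{kk} phi_{k-1,k-j},  j = 1..k-1.
Step k = 1:
  phi_11 = rho(1) = -0.4519.
Step k = 2:
  phi_22 = [rho(2) - phi_11 rho(1)] / [1 - phi_11 rho(1)] = [0.2879 - (-0.4519)(-0.4519)] / [1 - (-0.4519)(-0.4519)]
         = 0.08368639 / 0.79578639 = 0.105162.
  Update: phi_21 = phi_11 - phi_22 phi_11 = -0.4519 - (0.105162)(-0.4519) = -0.404377.
Step k = 3:
  phi_33 = [rho(3) - phi_21 rho(2) - phi_22 rho(1)] / [1 - phi_21 rho(1) - phi_22 rho(2)]
    numerator   = -0.4968 - (-0.404377)(0.2879) - (0.105162)(-0.4519) = -0.33285711
    denominator = 1 - (-0.404377)(-0.4519) - (0.105162)(0.2879) = 0.78698577
  phi_33 = -0.33285711 / 0.78698577 = -0.423.
Therefore phi_{33} = -0.4230.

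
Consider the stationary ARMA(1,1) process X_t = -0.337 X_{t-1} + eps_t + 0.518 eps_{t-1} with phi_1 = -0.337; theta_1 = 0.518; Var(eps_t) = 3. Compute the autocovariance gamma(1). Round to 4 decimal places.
\gamma(1) = 0.5056

Multiply the model equation by X_{t-k} and take expectations. With theta_0 = psi_0 = 1 and psi_j the MA(infinity) weights, this gives
  gamma(k) - sum_i phi_i gamma(k-i) = c_k,
  c_k = sigma^2 * sum_{j=k..q} theta_j psi_{j-k}   (c_k = 0 for k > q),
using gamma(-m) = gamma(m).
psi-weights needed (psi_j = theta_j + sum_i phi_i psi_{j-i}):
  psi_1 = theta_1 + phi_1 = 0.518 + (-0.337) = 0.181
Right-hand sides:
  c_0 = sigma^2 (1 + theta_1 psi_1) = 3 * (1 + (0.518)(0.181)) = 3 * 1.093758 = 3.281274
  c_1 = sigma^2 theta_1 = 3 * (0.518) = 1.554
  c_2 = 0
Equations for k = 0 and k = 1 (AR order 1):
  gamma(0) = phi_1 gamma(1) + c_0
  gamma(1) = phi_1 gamma(0) + c_1
Substituting the second into the first: gamma(0) (1 - phi_1^2) = c_0 + phi_1 c_1, so
  gamma(0) = (c_0 + phi_1 c_1) / (1 - phi_1^2) = (3.281274 + (-0.337)(1.554)) / (1 - (-0.337)^2) = 2.757576 / 0.886431 = 3.110875.
  gamma(1) = phi_1 gamma(0) + c_1 = (-0.337)(3.110875) + (1.554) = 0.505635.
Therefore gamma(1) = 0.5056 (to 4 decimal places).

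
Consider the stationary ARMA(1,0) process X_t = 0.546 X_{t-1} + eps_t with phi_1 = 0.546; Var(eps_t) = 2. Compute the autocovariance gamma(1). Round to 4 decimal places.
\gamma(1) = 1.5558

Multiply the model equation by X_{t-k} and take expectations. With theta_0 = psi_0 = 1 and psi_j the MA(infinity) weights, this gives
  gamma(k) - sum_i phi_i gamma(k-i) = c_k,
  c_k = sigma^2 * sum_{j=k..q} theta_j psi_{j-k}   (c_k = 0 for k > q),
using gamma(-m) = gamma(m).
Pure AR (q = 0): c_0 = sigma^2 = 2, c_k = 0 for k >= 1.
Equations for k = 0 and k = 1 (AR order 1):
  gamma(0) = phi_1 gamma(1) + c_0
  gamma(1) = phi_1 gamma(0) + c_1
Substituting the second into the first: gamma(0) (1 - phi_1^2) = c_0 + phi_1 c_1, so
  gamma(0) = c_0 / (1 - phi_1^2) = 2 / (1 - (0.546)^2) = 2 / 0.701884 = 2.849474.
  gamma(1) = phi_1 gamma(0) = (0.546)(2.849474) = 1.555813.
Therefore gamma(1) = 1.5558 (to 4 decimal places).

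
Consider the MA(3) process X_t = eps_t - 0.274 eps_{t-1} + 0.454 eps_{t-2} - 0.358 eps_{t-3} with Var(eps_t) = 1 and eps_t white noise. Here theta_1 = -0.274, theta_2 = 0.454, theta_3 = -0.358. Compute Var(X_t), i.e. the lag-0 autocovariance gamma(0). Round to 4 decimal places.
\gamma(0) = 1.4094

For an MA(q) process X_t = eps_t + sum_i theta_i eps_{t-i} with
Var(eps_t) = sigma^2, the variance is
  gamma(0) = sigma^2 * (1 + sum_i theta_i^2).
  sum_i theta_i^2 = (-0.274)^2 + (0.454)^2 + (-0.358)^2 = 0.075076 + 0.206116 + 0.128164 = 0.409356.
  gamma(0) = 1 * (1 + 0.409356) = 1 * 1.409356 = 1.409356, which rounds to 1.4094.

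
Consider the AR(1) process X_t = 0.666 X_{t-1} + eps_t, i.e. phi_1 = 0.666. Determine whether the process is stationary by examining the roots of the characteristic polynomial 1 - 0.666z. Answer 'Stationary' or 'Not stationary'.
\text{Stationary}

The AR(p) characteristic polynomial is P(z) = 1 - 0.666z.
Stationarity requires all roots to lie outside the unit circle, i.e. |z| > 1 for every root.
This is linear in z: 1 + (-0.666) z = 0  =>  z = -1/(-0.666) = 1.501502,  |z| = 1.501502.
Moduli of all roots: 1.5015.
All moduli strictly greater than 1? Yes.
Verdict: Stationary.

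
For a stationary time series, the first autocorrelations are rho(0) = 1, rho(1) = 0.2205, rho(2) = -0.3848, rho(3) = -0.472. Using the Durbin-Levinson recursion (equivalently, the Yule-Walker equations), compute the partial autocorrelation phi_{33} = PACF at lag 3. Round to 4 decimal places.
\phi_{33} = -0.3290

The PACF at lag k is phi_{kk}, the last component of the solution
to the Yule-Walker system G_k phi = r_k where
  (G_k)_{ij} = rho(|i - j|), (r_k)_i = rho(i), i,j = 1..k.
Equivalently, Durbin-Levinson gives phi_{kk} iteratively:
  phi_{11} = rho(1)
  phi_{kk} = [rho(k) - sum_{j=1..k-1} phi_{k-1,j} rho(k-j)]
            / [1 - sum_{j=1..k-1} phi_{k-1,j} rho(j)],
  phi_{k,j} = phi_{k-1,j} - phi_{kk} phi_{k-1,k-j},  j = 1..k-1.
Step k = 1:
  phi_11 = rho(1) = 0.2205.
Step k = 2:
  phi_22 = [rho(2) - phi_11 rho(1)] / [1 - phi_11 rho(1)] = [-0.3848 - (0.2205)(0.2205)] / [1 - (0.2205)(0.2205)]
         = -0.43342025 / 0.95137975 = -0.45557.
  Update: phi_21 = phi_11 - phi_22 phi_11 = 0.2205 - (-0.45557)(0.2205) = 0.320953.
Step k = 3:
  phi_33 = [rho(3) - phi_21 rho(2) - phi_22 rho(1)] / [1 - phi_21 rho(1) - phi_22 rho(2)]
    numerator   = -0.472 - (0.320953)(-0.3848) - (-0.45557)(0.2205) = -0.24804397
    denominator = 1 - (0.320953)(0.2205) - (-0.45557)(-0.3848) = 0.75392641
  phi_33 = -0.24804397 / 0.75392641 = -0.329.
Therefore phi_{33} = -0.3290.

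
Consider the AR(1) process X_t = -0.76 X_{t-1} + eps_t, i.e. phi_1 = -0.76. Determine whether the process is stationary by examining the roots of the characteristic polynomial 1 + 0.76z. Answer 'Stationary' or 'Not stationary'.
\text{Stationary}

The AR(p) characteristic polynomial is P(z) = 1 + 0.76z.
Stationarity requires all roots to lie outside the unit circle, i.e. |z| > 1 for every root.
This is linear in z: 1 + (0.76) z = 0  =>  z = -1/(0.76) = -1.315789,  |z| = 1.315789.
Moduli of all roots: 1.3158.
All moduli strictly greater than 1? Yes.
Verdict: Stationary.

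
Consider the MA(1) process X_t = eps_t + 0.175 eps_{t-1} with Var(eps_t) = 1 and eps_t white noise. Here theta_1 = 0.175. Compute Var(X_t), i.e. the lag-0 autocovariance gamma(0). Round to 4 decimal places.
\gamma(0) = 1.0306

For an MA(q) process X_t = eps_t + sum_i theta_i eps_{t-i} with
Var(eps_t) = sigma^2, the variance is
  gamma(0) = sigma^2 * (1 + sum_i theta_i^2).
  sum_i theta_i^2 = (0.175)^2 = 0.030625.
  gamma(0) = 1 * (1 + 0.030625) = 1 * 1.030625 = 1.030625, which rounds to 1.0306.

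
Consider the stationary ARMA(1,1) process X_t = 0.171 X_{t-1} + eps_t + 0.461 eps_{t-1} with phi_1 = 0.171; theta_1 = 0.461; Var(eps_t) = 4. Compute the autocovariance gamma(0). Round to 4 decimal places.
\gamma(0) = 5.6458

Multiply the model equation by X_{t-k} and take expectations. With theta_0 = psi_0 = 1 and psi_j the MA(infinity) weights, this gives
  gamma(k) - sum_i phi_i gamma(k-i) = c_k,
  c_k = sigma^2 * sum_{j=k..q} theta_j psi_{j-k}   (c_k = 0 for k > q),
using gamma(-m) = gamma(m).
psi-weights needed (psi_j = theta_j + sum_i phi_i psi_{j-i}):
  psi_1 = theta_1 + phi_1 = 0.461 + (0.171) = 0.632
Right-hand sides:
  c_0 = sigma^2 (1 + theta_1 psi_1) = 4 * (1 + (0.461)(0.632)) = 4 * 1.291352 = 5.165408
  c_1 = sigma^2 theta_1 = 4 * (0.461) = 1.844
  c_2 = 0
Equations for k = 0 and k = 1 (AR order 1):
  gamma(0) = phi_1 gamma(1) + c_0
  gamma(1) = phi_1 gamma(0) + c_1
Substituting the second into the first: gamma(0) (1 - phi_1^2) = c_0 + phi_1 c_1, so
  gamma(0) = (c_0 + phi_1 c_1) / (1 - phi_1^2) = (5.165408 + (0.171)(1.844)) / (1 - (0.171)^2) = 5.480732 / 0.970759 = 5.645821.
Therefore gamma(0) = 5.6458 (to 4 decimal places).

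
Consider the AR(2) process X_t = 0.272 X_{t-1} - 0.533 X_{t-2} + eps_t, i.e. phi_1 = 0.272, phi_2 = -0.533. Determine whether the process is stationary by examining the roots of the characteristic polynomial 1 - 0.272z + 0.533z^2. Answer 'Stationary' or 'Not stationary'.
\text{Stationary}

The AR(p) characteristic polynomial is P(z) = 1 - 0.272z + 0.533z^2.
Stationarity requires all roots to lie outside the unit circle, i.e. |z| > 1 for every root.
Set 1 + (-0.272) z + (0.533) z^2 = 0, i.e. a z^2 + b z + c = 0 with a = 0.533, b = -0.272, c = 1.
Discriminant D = b^2 - 4ac = (-0.272)^2 - 4*(0.533)*1 = 0.073984 - (2.132) = -2.058016.
D < 0, so the roots are the complex-conjugate pair z = (-b +/- i sqrt(-D)) / (2a) = 0.2552 +/- 1.3458i.
For a conjugate pair |z|^2 = z * conj(z) = (product of roots) = c/a = 1/(0.533) = 1.876173, so |z| = sqrt(1.876173) = 1.3697 for both roots.
Moduli of all roots: 1.3697, 1.3697.
All moduli strictly greater than 1? Yes.
Verdict: Stationary.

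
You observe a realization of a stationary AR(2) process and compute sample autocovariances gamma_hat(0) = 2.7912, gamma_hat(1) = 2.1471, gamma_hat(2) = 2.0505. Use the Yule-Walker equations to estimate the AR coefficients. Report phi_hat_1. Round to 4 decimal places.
\hat\phi_{1} = 0.5000

The Yule-Walker equations for an AR(p) process read, in matrix form,
  Gamma_p phi = r_p,   with   (Gamma_p)_{ij} = gamma(|i - j|),
                       (r_p)_i = gamma(i),   i,j = 1..p.
Substitute the sample gammas (Toeplitz matrix and right-hand side of size 2):
  Gamma_p = [[2.7912, 2.1471], [2.1471, 2.7912]]
  r_p     = [2.1471, 2.0505]
Written out:
  2.7912 phi_1 + 2.1471 phi_2 = 2.1471
  2.1471 phi_1 + 2.7912 phi_2 = 2.0505
Solve by Cramer's rule:
  det = gamma(0)^2 - gamma(1)^2 = (2.7912)^2 - (2.1471)^2 = 7.79079744 - 4.61003841 = 3.18075903
  phi_hat_1 = [gamma(1) gamma(0) - gamma(1) gamma(2)] / det = [(2.1471)(2.7912) - (2.1471)(2.0505)] / 3.18075903 = 1.59035697 / 3.18075903 = 0.5
  phi_hat_2 = [gamma(0) gamma(2) - gamma(1)^2] / det = [(2.7912)(2.0505) - (2.1471)^2] / 3.18075903 = 1.11331719 / 3.18075903 = 0.35
So phi_hat = [0.5000, 0.3500].
Therefore phi_hat_1 = 0.5000.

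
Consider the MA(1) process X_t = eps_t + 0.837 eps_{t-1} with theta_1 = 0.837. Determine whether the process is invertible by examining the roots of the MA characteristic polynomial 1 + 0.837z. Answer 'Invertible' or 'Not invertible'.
\text{Invertible}

The MA(q) characteristic polynomial is P(z) = 1 + 0.837z.
Invertibility requires all roots to lie outside the unit circle, i.e. |z| > 1 for every root.
This is linear in z: 1 + (0.837) z = 0  =>  z = -1/(0.837) = -1.194743,  |z| = 1.194743.
Moduli of all roots: 1.1947.
All moduli strictly greater than 1? Yes.
Verdict: Invertible.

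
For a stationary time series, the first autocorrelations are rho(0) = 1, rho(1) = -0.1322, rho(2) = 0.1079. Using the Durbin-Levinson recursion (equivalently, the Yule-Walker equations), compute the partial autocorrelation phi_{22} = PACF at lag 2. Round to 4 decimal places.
\phi_{22} = 0.0920

The PACF at lag k is phi_{kk}, the last component of the solution
to the Yule-Walker system G_k phi = r_k where
  (G_k)_{ij} = rho(|i - j|), (r_k)_i = rho(i), i,j = 1..k.
Equivalently, Durbin-Levinson gives phi_{kk} iteratively:
  phi_{11} = rho(1)
  phi_{kk} = [rho(k) - sum_{j=1..k-1} phi_{k-1,j} rho(k-j)]
            / [1 - sum_{j=1..k-1} phi_{k-1,j} rho(j)],
  phi_{k,j} = phi_{k-1,j} - phi_{kk} phi_{k-1,k-j},  j = 1..k-1.
Step k = 1:
  phi_11 = rho(1) = -0.1322.
Step k = 2:
  phi_22 = [rho(2) - phi_11 rho(1)] / [1 - phi_11 rho(1)] = [0.1079 - (-0.1322)(-0.1322)] / [1 - (-0.1322)(-0.1322)]
         = 0.09042316 / 0.98252316 = 0.092.
Therefore phi_{22} = 0.0920.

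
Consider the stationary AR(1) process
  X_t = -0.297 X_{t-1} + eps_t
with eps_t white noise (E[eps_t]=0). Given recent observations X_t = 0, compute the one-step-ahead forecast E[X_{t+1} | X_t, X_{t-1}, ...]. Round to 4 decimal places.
E[X_{t+1} \mid \mathcal F_t] = 0.0000

For an AR(p) model X_t = c + sum_i phi_i X_{t-i} + eps_t, the
one-step-ahead conditional mean is
  E[X_{t+1} | X_t, ...] = c + sum_i phi_i X_{t+1-i}.
Substitute known values:
  E[X_{t+1} | ...] = (-0.297) * (0)
                   = 0.0000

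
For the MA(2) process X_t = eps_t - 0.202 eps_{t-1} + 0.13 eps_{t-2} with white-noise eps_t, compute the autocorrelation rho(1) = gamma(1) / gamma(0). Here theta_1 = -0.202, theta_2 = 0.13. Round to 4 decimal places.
\rho(1) = -0.2158

For an MA(q) process with theta_0 = 1, the autocovariance is
  gamma(k) = sigma^2 * sum_{i=0..q-k} theta_i * theta_{i+k},
and rho(k) = gamma(k) / gamma(0). Sigma^2 cancels.
  numerator   = (1)*(-0.202) + (-0.202)*(0.13) = -0.22826.
  denominator = (1)^2 + (-0.202)^2 + (0.13)^2 = 1.057704.
  rho(1) = -0.22826 / 1.057704 = -0.2158.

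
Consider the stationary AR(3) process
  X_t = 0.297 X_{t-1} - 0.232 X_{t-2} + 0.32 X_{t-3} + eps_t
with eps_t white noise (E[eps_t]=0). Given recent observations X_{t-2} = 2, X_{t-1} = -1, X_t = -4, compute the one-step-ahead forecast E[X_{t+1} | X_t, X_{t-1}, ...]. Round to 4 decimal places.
E[X_{t+1} \mid \mathcal F_t] = -0.3160

For an AR(p) model X_t = c + sum_i phi_i X_{t-i} + eps_t, the
one-step-ahead conditional mean is
  E[X_{t+1} | X_t, ...] = c + sum_i phi_i X_{t+1-i}.
Substitute known values:
  E[X_{t+1} | ...] = (0.297) * (-4) + (-0.232) * (-1) + (0.32) * (2)
                   = -0.3160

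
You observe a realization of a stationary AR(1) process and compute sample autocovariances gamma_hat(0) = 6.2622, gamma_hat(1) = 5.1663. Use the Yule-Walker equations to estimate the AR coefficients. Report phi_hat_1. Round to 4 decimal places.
\hat\phi_{1} = 0.8250

The Yule-Walker equations for an AR(p) process read, in matrix form,
  Gamma_p phi = r_p,   with   (Gamma_p)_{ij} = gamma(|i - j|),
                       (r_p)_i = gamma(i),   i,j = 1..p.
Substitute the sample gammas (Toeplitz matrix and right-hand side of size 1):
  Gamma_p = [[6.2622]]
  r_p     = [5.1663]
With p = 1 this is the single equation gamma(0) phi_1 = gamma(1):
  phi_hat_1 = gamma(1) / gamma(0) = 5.1663 / 6.2622 = 0.8250.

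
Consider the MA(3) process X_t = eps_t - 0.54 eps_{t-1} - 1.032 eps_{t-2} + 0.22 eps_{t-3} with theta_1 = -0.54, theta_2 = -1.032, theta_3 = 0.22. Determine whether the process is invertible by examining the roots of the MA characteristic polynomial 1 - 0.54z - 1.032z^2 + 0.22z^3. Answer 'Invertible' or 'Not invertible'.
\text{Not invertible}

The MA(q) characteristic polynomial is P(z) = 1 - 0.54z - 1.032z^2 + 0.22z^3.
Invertibility requires all roots to lie outside the unit circle, i.e. |z| > 1 for every root.
Degree 3: look for a simple real root z0 first, then factor out (1 - z/z0) and solve the remaining quadratic.
Testing z0 = 5: P(5) = 1 + (-0.54)(5) + (-1.032)(5)^2 + (0.22)(5)^3
  = 1 + (-2.7) + (-25.8) + (27.5) = 0.  So z_0 = 5 is a root, |z_0| = 5.
Divide out the factor (1 - 0.2 z) = (1 - z/z0) (since 1/z0 = 0.2):
  P(z) = (1 - 0.2 z)(1 + (-0.34) z + (-1.1) z^2)
  [check: z-coef -0.34 - (0.2) = -0.54; z^2-coef -1.1 - (0.2)(-0.34) = -1.032; z^3-coef -(0.2)(-1.1) = 0.22.]
Remaining roots from the quadratic factor 1 + (-0.34) z + (-1.1) z^2:
  Set 1 + (-0.34) z + (-1.1) z^2 = 0, i.e. a z^2 + b z + c = 0 with a = -1.1, b = -0.34, c = 1.
  Discriminant D = b^2 - 4ac = (-0.34)^2 - 4*(-1.1)*1 = 0.1156 - (-4.4) = 4.5156.
  D >= 0, so the roots are real: z = (-b +/- sqrt(D)) / (2a) = (0.34 +/- 2.124994) / (-2.2).
    z_1 = (0.34 + 2.124994) / (-2.2) = -1.1205,   |z_1| = 1.1205.
    z_2 = (0.34 - 2.124994) / (-2.2) = 0.8114,   |z_2| = 0.8114.
Moduli of all roots: 5.0000, 1.1205, 0.8114.
All moduli strictly greater than 1? No.
Verdict: Not invertible.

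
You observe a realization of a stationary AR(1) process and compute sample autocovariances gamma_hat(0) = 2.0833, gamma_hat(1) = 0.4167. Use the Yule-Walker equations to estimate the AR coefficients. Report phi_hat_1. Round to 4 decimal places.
\hat\phi_{1} = 0.2000

The Yule-Walker equations for an AR(p) process read, in matrix form,
  Gamma_p phi = r_p,   with   (Gamma_p)_{ij} = gamma(|i - j|),
                       (r_p)_i = gamma(i),   i,j = 1..p.
Substitute the sample gammas (Toeplitz matrix and right-hand side of size 1):
  Gamma_p = [[2.0833]]
  r_p     = [0.4167]
With p = 1 this is the single equation gamma(0) phi_1 = gamma(1):
  phi_hat_1 = gamma(1) / gamma(0) = 0.4167 / 2.0833 = 0.2000.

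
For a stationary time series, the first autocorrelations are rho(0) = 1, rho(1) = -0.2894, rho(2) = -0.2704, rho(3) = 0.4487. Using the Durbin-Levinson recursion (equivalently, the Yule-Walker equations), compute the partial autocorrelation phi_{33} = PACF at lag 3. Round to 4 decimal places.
\phi_{33} = 0.2930

The PACF at lag k is phi_{kk}, the last component of the solution
to the Yule-Walker system G_k phi = r_k where
  (G_k)_{ij} = rho(|i - j|), (r_k)_i = rho(i), i,j = 1..k.
Equivalently, Durbin-Levinson gives phi_{kk} iteratively:
  phi_{11} = rho(1)
  phi_{kk} = [rho(k) - sum_{j=1..k-1} phi_{k-1,j} rho(k-j)]
            / [1 - sum_{j=1..k-1} phi_{k-1,j} rho(j)],
  phi_{k,j} = phi_{k-1,j} - phi_{kk} phi_{k-1,k-j},  j = 1..k-1.
Step k = 1:
  phi_11 = rho(1) = -0.2894.
Step k = 2:
  phi_22 = [rho(2) - phi_11 rho(1)] / [1 - phi_11 rho(1)] = [-0.2704 - (-0.2894)(-0.2894)] / [1 - (-0.2894)(-0.2894)]
         = -0.35415236 / 0.91624764 = -0.386525.
  Update: phi_21 = phi_11 - phi_22 phi_11 = -0.2894 - (-0.386525)(-0.2894) = -0.40126.
Step k = 3:
  phi_33 = [rho(3) - phi_21 rho(2) - phi_22 rho(1)] / [1 - phi_21 rho(1) - phi_22 rho(2)]
    numerator   = 0.4487 - (-0.40126)(-0.2704) - (-0.386525)(-0.2894) = 0.22833897
    denominator = 1 - (-0.40126)(-0.2894) - (-0.386525)(-0.2704) = 0.779359
  phi_33 = 0.22833897 / 0.779359 = 0.293.
Therefore phi_{33} = 0.2930.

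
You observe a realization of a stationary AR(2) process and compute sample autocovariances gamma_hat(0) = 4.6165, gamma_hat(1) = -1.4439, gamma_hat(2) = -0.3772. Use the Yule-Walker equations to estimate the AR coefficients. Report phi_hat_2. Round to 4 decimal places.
\hat\phi_{2} = -0.1990

The Yule-Walker equations for an AR(p) process read, in matrix form,
  Gamma_p phi = r_p,   with   (Gamma_p)_{ij} = gamma(|i - j|),
                       (r_p)_i = gamma(i),   i,j = 1..p.
Substitute the sample gammas (Toeplitz matrix and right-hand side of size 2):
  Gamma_p = [[4.6165, -1.4439], [-1.4439, 4.6165]]
  r_p     = [-1.4439, -0.3772]
Written out:
  4.6165 phi_1 - 1.4439 phi_2 = -1.4439
  -1.4439 phi_1 + 4.6165 phi_2 = -0.3772
Solve by Cramer's rule:
  det = gamma(0)^2 - gamma(1)^2 = (4.6165)^2 - (-1.4439)^2 = 21.31207225 - 2.08484721 = 19.22722504
  phi_hat_1 = [gamma(1) gamma(0) - gamma(1) gamma(2)] / det = [(-1.4439)(4.6165) - (-1.4439)(-0.3772)] / 19.22722504 = -7.21040343 / 19.22722504 = -0.375
  phi_hat_2 = [gamma(0) gamma(2) - gamma(1)^2] / det = [(4.6165)(-0.3772) - (-1.4439)^2] / 19.22722504 = -3.82619101 / 19.22722504 = -0.199
So phi_hat = [-0.3750, -0.1990].
Therefore phi_hat_2 = -0.1990.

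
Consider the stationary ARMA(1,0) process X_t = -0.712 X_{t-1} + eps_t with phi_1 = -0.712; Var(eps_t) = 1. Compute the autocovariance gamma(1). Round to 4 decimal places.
\gamma(1) = -1.4441

Multiply the model equation by X_{t-k} and take expectations. With theta_0 = psi_0 = 1 and psi_j the MA(infinity) weights, this gives
  gamma(k) - sum_i phi_i gamma(k-i) = c_k,
  c_k = sigma^2 * sum_{j=k..q} theta_j psi_{j-k}   (c_k = 0 for k > q),
using gamma(-m) = gamma(m).
Pure AR (q = 0): c_0 = sigma^2 = 1, c_k = 0 for k >= 1.
Equations for k = 0 and k = 1 (AR order 1):
  gamma(0) = phi_1 gamma(1) + c_0
  gamma(1) = phi_1 gamma(0) + c_1
Substituting the second into the first: gamma(0) (1 - phi_1^2) = c_0 + phi_1 c_1, so
  gamma(0) = c_0 / (1 - phi_1^2) = 1 / (1 - (-0.712)^2) = 1 / 0.493056 = 2.028167.
  gamma(1) = phi_1 gamma(0) = (-0.712)(2.028167) = -1.444055.
Therefore gamma(1) = -1.4441 (to 4 decimal places).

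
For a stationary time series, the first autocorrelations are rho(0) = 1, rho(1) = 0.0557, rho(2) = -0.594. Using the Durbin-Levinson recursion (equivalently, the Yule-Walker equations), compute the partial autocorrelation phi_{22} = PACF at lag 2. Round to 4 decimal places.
\phi_{22} = -0.5990

The PACF at lag k is phi_{kk}, the last component of the solution
to the Yule-Walker system G_k phi = r_k where
  (G_k)_{ij} = rho(|i - j|), (r_k)_i = rho(i), i,j = 1..k.
Equivalently, Durbin-Levinson gives phi_{kk} iteratively:
  phi_{11} = rho(1)
  phi_{kk} = [rho(k) - sum_{j=1..k-1} phi_{k-1,j} rho(k-j)]
            / [1 - sum_{j=1..k-1} phi_{k-1,j} rho(j)],
  phi_{k,j} = phi_{k-1,j} - phi_{kk} phi_{k-1,k-j},  j = 1..k-1.
Step k = 1:
  phi_11 = rho(1) = 0.0557.
Step k = 2:
  phi_22 = [rho(2) - phi_11 rho(1)] / [1 - phi_11 rho(1)] = [-0.594 - (0.0557)(0.0557)] / [1 - (0.0557)(0.0557)]
         = -0.59710249 / 0.99689751 = -0.599.
Therefore phi_{22} = -0.5990.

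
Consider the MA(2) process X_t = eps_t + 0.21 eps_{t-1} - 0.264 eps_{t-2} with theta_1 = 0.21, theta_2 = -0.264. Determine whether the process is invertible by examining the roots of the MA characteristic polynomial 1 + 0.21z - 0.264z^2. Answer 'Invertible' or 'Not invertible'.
\text{Invertible}

The MA(q) characteristic polynomial is P(z) = 1 + 0.21z - 0.264z^2.
Invertibility requires all roots to lie outside the unit circle, i.e. |z| > 1 for every root.
Set 1 + (0.21) z + (-0.264) z^2 = 0, i.e. a z^2 + b z + c = 0 with a = -0.264, b = 0.21, c = 1.
Discriminant D = b^2 - 4ac = (0.21)^2 - 4*(-0.264)*1 = 0.0441 - (-1.056) = 1.1001.
D >= 0, so the roots are real: z = (-b +/- sqrt(D)) / (2a) = (-0.21 +/- 1.048857) / (-0.528).
  z_1 = (-0.21 + 1.048857) / (-0.528) = -1.5887,   |z_1| = 1.5887.
  z_2 = (-0.21 - 1.048857) / (-0.528) = 2.3842,   |z_2| = 2.3842.
Moduli of all roots: 1.5887, 2.3842.
All moduli strictly greater than 1? Yes.
Verdict: Invertible.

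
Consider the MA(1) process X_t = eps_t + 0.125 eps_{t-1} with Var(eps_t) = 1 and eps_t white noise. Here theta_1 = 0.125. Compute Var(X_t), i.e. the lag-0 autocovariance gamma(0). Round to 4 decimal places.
\gamma(0) = 1.0156

For an MA(q) process X_t = eps_t + sum_i theta_i eps_{t-i} with
Var(eps_t) = sigma^2, the variance is
  gamma(0) = sigma^2 * (1 + sum_i theta_i^2).
  sum_i theta_i^2 = (0.125)^2 = 0.015625.
  gamma(0) = 1 * (1 + 0.015625) = 1 * 1.015625 = 1.015625, which rounds to 1.0156.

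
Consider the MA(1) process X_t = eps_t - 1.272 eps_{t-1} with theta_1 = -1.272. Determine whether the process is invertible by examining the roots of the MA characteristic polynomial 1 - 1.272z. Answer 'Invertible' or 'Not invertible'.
\text{Not invertible}

The MA(q) characteristic polynomial is P(z) = 1 - 1.272z.
Invertibility requires all roots to lie outside the unit circle, i.e. |z| > 1 for every root.
This is linear in z: 1 + (-1.272) z = 0  =>  z = -1/(-1.272) = 0.786164,  |z| = 0.786164.
Moduli of all roots: 0.7862.
All moduli strictly greater than 1? No.
Verdict: Not invertible.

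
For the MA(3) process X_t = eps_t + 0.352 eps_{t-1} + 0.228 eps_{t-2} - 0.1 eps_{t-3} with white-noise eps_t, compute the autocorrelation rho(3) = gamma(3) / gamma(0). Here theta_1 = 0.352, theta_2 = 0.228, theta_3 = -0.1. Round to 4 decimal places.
\rho(3) = -0.0843

For an MA(q) process with theta_0 = 1, the autocovariance is
  gamma(k) = sigma^2 * sum_{i=0..q-k} theta_i * theta_{i+k},
and rho(k) = gamma(k) / gamma(0). Sigma^2 cancels.
  numerator   = (1)*(-0.1) = -0.1.
  denominator = (1)^2 + (0.352)^2 + (0.228)^2 + (-0.1)^2 = 1.185888.
  rho(3) = -0.1 / 1.185888 = -0.0843.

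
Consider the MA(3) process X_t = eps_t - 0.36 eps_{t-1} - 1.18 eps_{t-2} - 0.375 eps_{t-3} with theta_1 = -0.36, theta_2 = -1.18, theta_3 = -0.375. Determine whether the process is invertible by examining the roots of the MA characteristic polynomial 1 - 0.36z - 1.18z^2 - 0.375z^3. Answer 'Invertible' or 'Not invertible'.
\text{Not invertible}

The MA(q) characteristic polynomial is P(z) = 1 - 0.36z - 1.18z^2 - 0.375z^3.
Invertibility requires all roots to lie outside the unit circle, i.e. |z| > 1 for every root.
Degree 3: look for a simple real root z0 first, then factor out (1 - z/z0) and solve the remaining quadratic.
Testing z0 = -2: P(-2) = 1 + (-0.36)(-2) + (-1.18)(-2)^2 + (-0.375)(-2)^3
  = 1 + (0.72) + (-4.72) + (3) = 0.  So z_0 = -2 is a root, |z_0| = 2.
Divide out the factor (1 + 0.5 z) = (1 - z/z0) (since 1/z0 = -0.5):
  P(z) = (1 + 0.5 z)(1 + (-0.86) z + (-0.75) z^2)
  [check: z-coef -0.86 - (-0.5) = -0.36; z^2-coef -0.75 - (-0.5)(-0.86) = -1.18; z^3-coef -(-0.5)(-0.75) = -0.375.]
Remaining roots from the quadratic factor 1 + (-0.86) z + (-0.75) z^2:
  Set 1 + (-0.86) z + (-0.75) z^2 = 0, i.e. a z^2 + b z + c = 0 with a = -0.75, b = -0.86, c = 1.
  Discriminant D = b^2 - 4ac = (-0.86)^2 - 4*(-0.75)*1 = 0.7396 - (-3) = 3.7396.
  D >= 0, so the roots are real: z = (-b +/- sqrt(D)) / (2a) = (0.86 +/- 1.933805) / (-1.5).
    z_1 = (0.86 + 1.933805) / (-1.5) = -1.8625,   |z_1| = 1.8625.
    z_2 = (0.86 - 1.933805) / (-1.5) = 0.7159,   |z_2| = 0.7159.
Moduli of all roots: 2.0000, 1.8625, 0.7159.
All moduli strictly greater than 1? No.
Verdict: Not invertible.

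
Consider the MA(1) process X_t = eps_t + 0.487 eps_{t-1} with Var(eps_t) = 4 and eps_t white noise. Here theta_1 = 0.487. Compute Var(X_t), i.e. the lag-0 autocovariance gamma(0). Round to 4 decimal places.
\gamma(0) = 4.9487

For an MA(q) process X_t = eps_t + sum_i theta_i eps_{t-i} with
Var(eps_t) = sigma^2, the variance is
  gamma(0) = sigma^2 * (1 + sum_i theta_i^2).
  sum_i theta_i^2 = (0.487)^2 = 0.237169.
  gamma(0) = 4 * (1 + 0.237169) = 4 * 1.237169 = 4.948676, which rounds to 4.9487.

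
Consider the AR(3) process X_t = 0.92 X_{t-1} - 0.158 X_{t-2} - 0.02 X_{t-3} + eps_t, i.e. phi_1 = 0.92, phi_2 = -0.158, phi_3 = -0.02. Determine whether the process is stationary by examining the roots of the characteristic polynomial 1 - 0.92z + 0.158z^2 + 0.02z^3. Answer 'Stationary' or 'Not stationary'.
\text{Stationary}

The AR(p) characteristic polynomial is P(z) = 1 - 0.92z + 0.158z^2 + 0.02z^3.
Stationarity requires all roots to lie outside the unit circle, i.e. |z| > 1 for every root.
Degree 3: look for a simple real root z0 first, then factor out (1 - z/z0) and solve the remaining quadratic.
Testing z0 = 2.5: P(2.5) = 1 + (-0.92)(2.5) + (0.158)(2.5)^2 + (0.02)(2.5)^3
  = 1 + (-2.3) + (0.9875) + (0.3125) = 0.  So z_0 = 2.5 is a root, |z_0| = 2.5.
Divide out the factor (1 - 0.4 z) = (1 - z/z0) (since 1/z0 = 0.4):
  P(z) = (1 - 0.4 z)(1 + (-0.52) z + (-0.05) z^2)
  [check: z-coef -0.52 - (0.4) = -0.92; z^2-coef -0.05 - (0.4)(-0.52) = 0.158; z^3-coef -(0.4)(-0.05) = 0.02.]
Remaining roots from the quadratic factor 1 + (-0.52) z + (-0.05) z^2:
  Set 1 + (-0.52) z + (-0.05) z^2 = 0, i.e. a z^2 + b z + c = 0 with a = -0.05, b = -0.52, c = 1.
  Discriminant D = b^2 - 4ac = (-0.52)^2 - 4*(-0.05)*1 = 0.2704 - (-0.2) = 0.4704.
  D >= 0, so the roots are real: z = (-b +/- sqrt(D)) / (2a) = (0.52 +/- 0.685857) / (-0.1).
    z_1 = (0.52 + 0.685857) / (-0.1) = -12.0586,   |z_1| = 12.0586.
    z_2 = (0.52 - 0.685857) / (-0.1) = 1.6586,   |z_2| = 1.6586.
Moduli of all roots: 2.5000, 12.0586, 1.6586.
All moduli strictly greater than 1? Yes.
Verdict: Stationary.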